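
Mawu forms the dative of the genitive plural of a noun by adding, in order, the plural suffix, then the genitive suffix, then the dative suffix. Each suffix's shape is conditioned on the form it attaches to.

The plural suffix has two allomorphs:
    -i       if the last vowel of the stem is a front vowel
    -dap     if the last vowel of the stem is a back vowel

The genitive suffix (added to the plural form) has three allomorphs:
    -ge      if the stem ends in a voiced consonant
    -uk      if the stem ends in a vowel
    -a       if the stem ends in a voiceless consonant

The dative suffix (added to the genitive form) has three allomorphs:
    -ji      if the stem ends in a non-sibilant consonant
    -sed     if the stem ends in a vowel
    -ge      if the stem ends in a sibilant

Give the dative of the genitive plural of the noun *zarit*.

zaritiukji

The last vowel of *zarit* is /i/, which is a front vowel, so the plural suffix is -i, giving *zariti*.
Since the final sound of the plural form *zariti* is /i/ (a vowel), it takes -uk, giving *zaritiuk*.
The final sound of the genitive form *zaritiuk* is /k/, which is a non-sibilant consonant, so the dative suffix is -ji, giving *zaritiukji*.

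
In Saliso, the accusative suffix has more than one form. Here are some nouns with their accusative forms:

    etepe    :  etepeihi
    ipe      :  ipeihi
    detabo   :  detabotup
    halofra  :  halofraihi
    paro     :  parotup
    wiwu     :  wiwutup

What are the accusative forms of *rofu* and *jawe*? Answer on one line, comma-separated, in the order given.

Looking at the last vowel of each stem: -tup when the last vowel of the stem is a rounded vowel (*detabo*, *paro*, *wiwu*); -ihi when the last vowel of the stem is an unrounded vowel (*etepe*, *ipe*, *halofra*).
The last vowel of *rofu* is /u/, which is a rounded vowel, so the suffix is -tup, giving *rofutup*.
Since the last vowel of *jawe* is /e/ (an unrounded vowel), it takes -ihi, giving *jaweihi*.

rofutup, jaweihi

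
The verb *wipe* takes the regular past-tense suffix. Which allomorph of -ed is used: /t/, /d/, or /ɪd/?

/t/

The stem *wipe* ends in a voiceless consonant other than /t/.
The -ed suffix is realized as /ɪd/ after /t, d/; as /t/ after other voiceless consonants; and as /d/ after other voiced sounds.
So -ed on *wipe* is pronounced /t/.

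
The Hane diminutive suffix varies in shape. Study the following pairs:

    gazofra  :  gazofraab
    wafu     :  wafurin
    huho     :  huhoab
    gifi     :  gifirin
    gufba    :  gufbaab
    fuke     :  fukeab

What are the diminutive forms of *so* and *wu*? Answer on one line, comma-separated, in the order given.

The suffix is conditioned by the last vowel: -rin when the last vowel of the stem is a high vowel (*wafu*, *gifi*); -ab when the last vowel of the stem is a non-high vowel (*gazofra*, *huho*, *gufba*, *fuke*).
Since the last vowel of *so* is /o/ (a non-high vowel), it takes -ab, giving *soab*.
The last vowel of *wu* is /u/, which is a high vowel, so the suffix is -rin, giving *wurin*.

soab, wurin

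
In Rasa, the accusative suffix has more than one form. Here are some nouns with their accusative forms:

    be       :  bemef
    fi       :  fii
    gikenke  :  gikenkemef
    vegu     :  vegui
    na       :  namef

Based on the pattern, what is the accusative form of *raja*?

The suffix is conditioned by the last vowel: -i when the last vowel of the stem is a high vowel (*fi*, *vegu*); -mef when the last vowel of the stem is a non-high vowel (*be*, *gikenke*, *na*).
*raja* — last vowel /a/ (a non-high vowel) → -mef → *rajamef*.

rajamef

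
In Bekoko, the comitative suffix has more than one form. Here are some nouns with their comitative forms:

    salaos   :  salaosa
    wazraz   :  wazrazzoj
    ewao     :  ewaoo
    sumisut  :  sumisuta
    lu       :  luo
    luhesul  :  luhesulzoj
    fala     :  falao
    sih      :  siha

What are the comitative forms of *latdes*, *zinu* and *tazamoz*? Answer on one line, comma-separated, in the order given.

The suffix is conditioned by the final sound: -a when the stem ends in a voiceless consonant (*salaos*, *sumisut*, *sih*); -zoj when the stem ends in a voiced consonant (*wazraz*, *luhesul*); -o when the stem ends in a vowel (*ewao*, *lu*, *fala*).
The final sound of *latdes* is /s/, which is a voiceless consonant, so the suffix is -a, giving *latdesa*.
*zinu* — final sound /u/ (a vowel) → -o → *zinuo*.
*tazamoz*: final sound = /z/, a voiced consonant → -zoj → *tazamozzoj*.

latdesa, zinuo, tazamozzoj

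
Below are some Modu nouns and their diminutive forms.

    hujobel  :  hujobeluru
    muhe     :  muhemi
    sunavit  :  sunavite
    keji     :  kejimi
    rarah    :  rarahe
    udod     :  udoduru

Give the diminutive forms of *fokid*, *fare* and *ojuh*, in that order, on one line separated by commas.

The pattern is voicing of the final sound: -e when the stem ends in a voiceless consonant (*sunavit*, *rarah*); -uru when the stem ends in a voiced consonant (*hujobel*, *udod*); -mi when the stem ends in a vowel (*muhe*, *keji*).
*fokid*: final sound = /d/, a voiced consonant → -uru → *fokiduru*.
*fare* — final sound /e/ (a vowel) → -mi → *faremi*.
Since the final sound of *ojuh* is /h/ (a voiceless consonant), it takes -e, giving *ojuhe*.

fokiduru, faremi, ojuhe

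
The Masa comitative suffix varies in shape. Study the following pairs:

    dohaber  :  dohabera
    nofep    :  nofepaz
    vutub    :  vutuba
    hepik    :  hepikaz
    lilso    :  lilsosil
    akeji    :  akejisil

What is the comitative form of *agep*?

The suffix is conditioned by the final sound: -az when the stem ends in a voiceless consonant (*nofep*, *hepik*); -a when the stem ends in a voiced consonant (*dohaber*, *vutub*); -sil when the stem ends in a vowel (*lilso*, *akeji*).
Since the final sound of *agep* is /p/ (a voiceless consonant), it takes -az, giving *agepaz*.

agepaz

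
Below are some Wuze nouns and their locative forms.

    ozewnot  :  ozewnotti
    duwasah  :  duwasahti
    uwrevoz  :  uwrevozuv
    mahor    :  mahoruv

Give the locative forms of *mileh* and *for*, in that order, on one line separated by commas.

Looking at the final consonant of each stem: -ti when the stem ends in a voiceless consonant (*ozewnot*, *duwasah*); -uv when the stem ends in a voiced consonant (*uwrevoz*, *mahor*).
The final consonant of *mileh* is /h/, which is voiceless, so the suffix is -ti, giving *milehti*.
*for* — final consonant /r/ (voiced) → -uv → *foruv*.

milehti, foruv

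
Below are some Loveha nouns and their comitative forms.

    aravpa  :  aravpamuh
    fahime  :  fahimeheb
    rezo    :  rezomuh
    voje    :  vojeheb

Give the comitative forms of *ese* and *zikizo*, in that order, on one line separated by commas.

eseheb, zikizomuh

The pattern is front/back vowel harmony: -heb when the last vowel of the stem is a front vowel (*fahime*, *voje*); -muh when the last vowel of the stem is a back vowel (*aravpa*, *rezo*).
The last vowel of *ese* is /e/, which is a front vowel, so the suffix is -heb, giving *eseheb*.
Since the last vowel of *zikizo* is /o/ (a back vowel), it takes -muh, giving *zikizomuh*.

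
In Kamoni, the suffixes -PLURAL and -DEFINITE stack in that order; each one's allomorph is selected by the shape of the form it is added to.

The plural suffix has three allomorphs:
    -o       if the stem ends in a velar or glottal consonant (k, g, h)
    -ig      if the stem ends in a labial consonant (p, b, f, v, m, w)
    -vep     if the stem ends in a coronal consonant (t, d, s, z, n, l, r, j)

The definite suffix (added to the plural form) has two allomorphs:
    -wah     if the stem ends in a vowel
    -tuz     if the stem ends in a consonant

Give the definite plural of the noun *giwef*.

giwefigtuz

*giwef* — final consonant /f/ (labial) → -ig → *giwefig*.
The plural form *giwefig*: final sound = /g/, a consonant → -tuz → *giwefigtuz*.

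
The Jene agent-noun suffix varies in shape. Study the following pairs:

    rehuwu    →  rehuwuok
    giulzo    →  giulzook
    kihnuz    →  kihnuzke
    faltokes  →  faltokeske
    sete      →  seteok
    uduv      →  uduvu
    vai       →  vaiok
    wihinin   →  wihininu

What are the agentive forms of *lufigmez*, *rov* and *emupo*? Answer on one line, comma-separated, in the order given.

The suffix is conditioned by the final sound: -ke when the stem ends in a sibilant (*kihnuz*, *faltokes*); -u when the stem ends in a non-sibilant consonant (*uduv*, *wihinin*); -ok when the stem ends in a vowel (*rehuwu*, *giulzo*, *sete*, *vai*).
Since the final sound of *lufigmez* is /z/ (a sibilant), it takes -ke, giving *lufigmezke*.
*rov*: final sound = /v/, a non-sibilant consonant → -u → *rovu*.
The final sound of *emupo* is /o/, which is a vowel, so the suffix is -ok, giving *emupook*.

lufigmezke, rovu, emupook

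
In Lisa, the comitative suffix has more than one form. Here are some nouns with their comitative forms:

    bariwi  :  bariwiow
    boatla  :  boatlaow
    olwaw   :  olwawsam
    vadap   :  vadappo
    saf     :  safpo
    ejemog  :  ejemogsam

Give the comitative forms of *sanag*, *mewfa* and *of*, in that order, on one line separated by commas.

The pattern is voicing of the final sound: -po when the stem ends in a voiceless consonant (*vadap*, *saf*); -sam when the stem ends in a voiced consonant (*olwaw*, *ejemog*); -ow when the stem ends in a vowel (*bariwi*, *boatla*).
*sanag*: final sound = /g/, a voiced consonant → -sam → *sanagsam*.
The final sound of *mewfa* is /a/, which is a vowel, so the suffix is -ow, giving *mewfaow*.
Since the final sound of *of* is /f/ (a voiceless consonant), it takes -po, giving *ofpo*.

sanagsam, mewfaow, ofpo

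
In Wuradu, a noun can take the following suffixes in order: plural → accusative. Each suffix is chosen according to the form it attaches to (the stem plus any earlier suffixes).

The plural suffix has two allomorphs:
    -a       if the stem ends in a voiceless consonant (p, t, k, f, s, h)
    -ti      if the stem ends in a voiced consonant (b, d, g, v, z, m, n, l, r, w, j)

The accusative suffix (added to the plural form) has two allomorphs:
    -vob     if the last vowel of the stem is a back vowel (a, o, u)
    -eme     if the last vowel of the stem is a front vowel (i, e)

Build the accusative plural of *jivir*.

jivirtieme

*jivir*: final consonant = /r/, voiced → -ti → *jivirti*.
Since the last vowel of the plural form *jivirti* is /i/ (a front vowel), it takes -eme, giving *jivirtieme*.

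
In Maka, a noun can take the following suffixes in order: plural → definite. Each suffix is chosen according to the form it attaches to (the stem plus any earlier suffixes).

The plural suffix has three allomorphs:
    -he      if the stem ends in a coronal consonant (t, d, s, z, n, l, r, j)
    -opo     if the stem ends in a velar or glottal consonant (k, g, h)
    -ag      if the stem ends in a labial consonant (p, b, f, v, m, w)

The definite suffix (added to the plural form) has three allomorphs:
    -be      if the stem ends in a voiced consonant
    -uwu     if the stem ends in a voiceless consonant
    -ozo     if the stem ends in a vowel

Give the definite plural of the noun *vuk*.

vukopoozo

*vuk*: final consonant = /k/, velar/glottal → -opo → *vukopo*.
The final sound of the plural form *vukopo* is /o/, which is a vowel, so the definite suffix is -ozo, giving *vukopoozo*.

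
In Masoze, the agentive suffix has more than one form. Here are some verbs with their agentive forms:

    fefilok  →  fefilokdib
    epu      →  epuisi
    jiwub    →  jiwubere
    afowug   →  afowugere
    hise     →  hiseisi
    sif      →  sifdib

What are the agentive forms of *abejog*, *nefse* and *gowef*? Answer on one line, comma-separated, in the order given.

abejogere, nefseisi, gowefdib

Looking at the final sound of each stem: -dib when the stem ends in a voiceless consonant (*fefilok*, *sif*); -ere when the stem ends in a voiced consonant (*jiwub*, *afowug*); -isi when the stem ends in a vowel (*epu*, *hise*).
The final sound of *abejog* is /g/, which is a voiced consonant, so the suffix is -ere, giving *abejogere*.
The final sound of *nefse* is /e/, which is a vowel, so the suffix is -isi, giving *nefseisi*.
*gowef* — final sound /f/ (a voiceless consonant) → -dib → *gowefdib*.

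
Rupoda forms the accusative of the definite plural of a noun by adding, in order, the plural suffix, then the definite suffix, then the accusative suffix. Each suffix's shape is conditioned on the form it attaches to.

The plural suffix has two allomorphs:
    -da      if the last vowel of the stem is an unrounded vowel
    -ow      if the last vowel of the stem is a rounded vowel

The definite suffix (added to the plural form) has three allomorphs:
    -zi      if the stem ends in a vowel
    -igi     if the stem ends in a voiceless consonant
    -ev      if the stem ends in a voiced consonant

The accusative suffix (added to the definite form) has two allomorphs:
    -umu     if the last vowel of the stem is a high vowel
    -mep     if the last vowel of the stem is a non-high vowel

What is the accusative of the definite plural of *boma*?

The last vowel of *boma* is /a/, which is an unrounded vowel, so the plural suffix is -da, giving *bomada*.
The final sound of the plural form *bomada* is /a/, which is a vowel, so the definite suffix is -zi, giving *bomadazi*.
The definite form *bomadazi* — last vowel /i/ (a high vowel) → -umu → *bomadaziumu*.

bomadaziumu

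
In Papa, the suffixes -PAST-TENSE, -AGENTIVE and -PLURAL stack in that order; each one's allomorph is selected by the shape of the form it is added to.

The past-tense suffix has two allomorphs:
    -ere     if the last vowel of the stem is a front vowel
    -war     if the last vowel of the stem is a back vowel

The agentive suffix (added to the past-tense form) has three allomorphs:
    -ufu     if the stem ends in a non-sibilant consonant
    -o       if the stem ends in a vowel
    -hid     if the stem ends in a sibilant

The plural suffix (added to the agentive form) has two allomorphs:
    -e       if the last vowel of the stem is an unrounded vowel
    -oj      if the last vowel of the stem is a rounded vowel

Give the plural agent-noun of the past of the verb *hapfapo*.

Since the last vowel of *hapfapo* is /o/ (a back vowel), it takes -war, giving *hapfapowar*.
The final sound of the past-tense form *hapfapowar* is /r/, which is a non-sibilant consonant, so the agentive suffix is -ufu, giving *hapfapowarufu*.
The agentive form *hapfapowarufu* — last vowel /u/ (a rounded vowel) → -oj → *hapfapowarufuoj*.

hapfapowarufuoj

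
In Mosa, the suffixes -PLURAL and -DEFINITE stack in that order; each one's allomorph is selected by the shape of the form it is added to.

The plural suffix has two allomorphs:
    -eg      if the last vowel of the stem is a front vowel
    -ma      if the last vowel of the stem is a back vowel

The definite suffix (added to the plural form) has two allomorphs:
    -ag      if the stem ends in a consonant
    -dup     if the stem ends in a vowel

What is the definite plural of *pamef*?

pamefegag

*pamef* — last vowel /e/ (a front vowel) → -eg → *pamefeg*.
Since the final sound of the plural form *pamefeg* is /g/ (a consonant), it takes -ag, giving *pamefegag*.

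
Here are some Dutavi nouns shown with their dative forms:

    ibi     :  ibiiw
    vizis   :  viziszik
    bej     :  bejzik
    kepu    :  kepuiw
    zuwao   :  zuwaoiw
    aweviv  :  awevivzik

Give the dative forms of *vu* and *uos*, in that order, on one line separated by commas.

The alternation tracks the final sound of the stem — -zik when the stem ends in a consonant (*vizis*, *bej*, *aweviv*); -iw when the stem ends in a vowel (*ibi*, *kepu*, *zuwao*).
*vu* — final sound /u/ (a vowel) → -iw → *vuiw*.
Since the final sound of *uos* is /s/ (a consonant), it takes -zik, giving *uoszik*.

vuiw, uoszik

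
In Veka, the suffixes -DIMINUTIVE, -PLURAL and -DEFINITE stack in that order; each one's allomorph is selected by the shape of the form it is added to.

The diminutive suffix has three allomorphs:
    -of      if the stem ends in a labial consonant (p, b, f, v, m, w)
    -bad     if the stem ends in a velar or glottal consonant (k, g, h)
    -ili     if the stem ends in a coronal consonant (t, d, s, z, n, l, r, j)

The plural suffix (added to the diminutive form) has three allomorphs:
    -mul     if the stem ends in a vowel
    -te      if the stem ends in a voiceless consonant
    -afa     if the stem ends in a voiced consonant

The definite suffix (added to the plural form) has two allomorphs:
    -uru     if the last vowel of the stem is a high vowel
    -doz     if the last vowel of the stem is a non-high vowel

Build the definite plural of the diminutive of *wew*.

The final consonant of *wew* is /w/, which is labial, so the diminutive suffix is -of, giving *wewof*.
The final sound of the diminutive form *wewof* is /f/, which is a voiceless consonant, so the plural suffix is -te, giving *wewofte*.
The plural form *wewofte* — last vowel /e/ (a non-high vowel) → -doz → *wewoftedoz*.

wewoftedoz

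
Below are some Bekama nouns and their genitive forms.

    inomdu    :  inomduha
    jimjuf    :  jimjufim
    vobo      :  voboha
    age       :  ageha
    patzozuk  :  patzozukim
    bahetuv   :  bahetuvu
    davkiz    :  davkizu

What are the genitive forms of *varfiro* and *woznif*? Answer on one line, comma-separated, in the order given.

The alternation tracks the final sound of the stem — -im when the stem ends in a voiceless consonant (*jimjuf*, *patzozuk*); -u when the stem ends in a voiced consonant (*bahetuv*, *davkiz*); -ha when the stem ends in a vowel (*inomdu*, *vobo*, *age*).
The final sound of *varfiro* is /o/, which is a vowel, so the suffix is -ha, giving *varfiroha*.
*woznif*: final sound = /f/, a voiceless consonant → -im → *woznifim*.

varfiroha, woznifim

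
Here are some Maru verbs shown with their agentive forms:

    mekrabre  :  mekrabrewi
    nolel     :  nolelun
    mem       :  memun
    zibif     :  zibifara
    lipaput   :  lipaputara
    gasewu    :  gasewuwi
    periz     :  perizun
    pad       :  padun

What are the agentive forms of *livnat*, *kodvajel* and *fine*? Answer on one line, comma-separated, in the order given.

The suffix is conditioned by the final sound: -ara when the stem ends in a voiceless consonant (*zibif*, *lipaput*); -un when the stem ends in a voiced consonant (*nolel*, *mem*, *periz*, *pad*); -wi when the stem ends in a vowel (*mekrabre*, *gasewu*).
*livnat*: final sound = /t/, a voiceless consonant → -ara → *livnatara*.
Since the final sound of *kodvajel* is /l/ (a voiced consonant), it takes -un, giving *kodvajelun*.
*fine*: final sound = /e/, a vowel → -wi → *finewi*.

livnatara, kodvajelun, finewi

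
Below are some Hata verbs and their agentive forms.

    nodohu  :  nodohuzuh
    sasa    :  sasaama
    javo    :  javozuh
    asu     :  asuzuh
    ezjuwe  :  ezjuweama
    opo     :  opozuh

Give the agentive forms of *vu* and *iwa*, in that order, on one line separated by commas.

The pattern is rounding harmony: -zuh when the last vowel of the stem is a rounded vowel (*nodohu*, *javo*, *asu*, *opo*); -ama when the last vowel of the stem is an unrounded vowel (*sasa*, *ezjuwe*).
Since the last vowel of *vu* is /u/ (a rounded vowel), it takes -zuh, giving *vuzuh*.
The last vowel of *iwa* is /a/, which is an unrounded vowel, so the suffix is -ama, giving *iwaama*.

vuzuh, iwaama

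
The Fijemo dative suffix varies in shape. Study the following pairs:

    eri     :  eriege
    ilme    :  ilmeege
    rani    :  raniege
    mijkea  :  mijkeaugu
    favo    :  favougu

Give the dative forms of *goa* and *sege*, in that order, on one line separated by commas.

The suffix is conditioned by the last vowel: -ege when the last vowel of the stem is a front vowel (*eri*, *ilme*, *rani*); -ugu when the last vowel of the stem is a back vowel (*mijkea*, *favo*).
Since the last vowel of *goa* is /a/ (a back vowel), it takes -ugu, giving *goaugu*.
Since the last vowel of *sege* is /e/ (a front vowel), it takes -ege, giving *segeege*.

goaugu, segeege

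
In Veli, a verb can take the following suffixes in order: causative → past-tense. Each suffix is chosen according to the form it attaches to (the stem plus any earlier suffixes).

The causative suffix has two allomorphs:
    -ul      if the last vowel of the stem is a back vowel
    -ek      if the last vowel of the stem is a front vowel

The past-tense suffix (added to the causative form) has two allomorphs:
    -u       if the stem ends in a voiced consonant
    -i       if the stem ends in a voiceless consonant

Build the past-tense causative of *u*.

The last vowel of *u* is /u/, which is a back vowel, so the causative suffix is -ul, giving *uul*.
The causative form *uul* — final consonant /l/ (voiced) → -u → *uulu*.

uulu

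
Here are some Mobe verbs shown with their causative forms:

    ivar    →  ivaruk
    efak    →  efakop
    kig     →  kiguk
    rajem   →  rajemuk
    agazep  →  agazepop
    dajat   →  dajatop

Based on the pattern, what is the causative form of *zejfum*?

The alternation tracks the final consonant of the stem — -op when the stem ends in a voiceless consonant (*efak*, *agazep*, *dajat*); -uk when the stem ends in a voiced consonant (*ivar*, *kig*, *rajem*).
*zejfum*: final consonant = /m/, voiced → -uk → *zejfumuk*.

zejfumuk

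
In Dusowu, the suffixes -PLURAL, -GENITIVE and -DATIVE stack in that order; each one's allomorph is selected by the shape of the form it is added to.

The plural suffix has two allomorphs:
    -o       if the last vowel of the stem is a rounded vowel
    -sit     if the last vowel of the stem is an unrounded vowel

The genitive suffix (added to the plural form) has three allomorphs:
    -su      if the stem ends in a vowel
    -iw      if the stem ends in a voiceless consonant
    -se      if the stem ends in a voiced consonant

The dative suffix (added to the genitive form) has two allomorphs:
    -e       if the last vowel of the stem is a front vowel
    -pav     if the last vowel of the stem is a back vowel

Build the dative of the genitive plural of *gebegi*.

*gebegi* — last vowel /i/ (an unrounded vowel) → -sit → *gebegisit*.
Since the final sound of the plural form *gebegisit* is /t/ (a voiceless consonant), it takes -iw, giving *gebegisitiw*.
The genitive form *gebegisitiw* — last vowel /i/ (a front vowel) → -e → *gebegisitiwe*.

gebegisitiwe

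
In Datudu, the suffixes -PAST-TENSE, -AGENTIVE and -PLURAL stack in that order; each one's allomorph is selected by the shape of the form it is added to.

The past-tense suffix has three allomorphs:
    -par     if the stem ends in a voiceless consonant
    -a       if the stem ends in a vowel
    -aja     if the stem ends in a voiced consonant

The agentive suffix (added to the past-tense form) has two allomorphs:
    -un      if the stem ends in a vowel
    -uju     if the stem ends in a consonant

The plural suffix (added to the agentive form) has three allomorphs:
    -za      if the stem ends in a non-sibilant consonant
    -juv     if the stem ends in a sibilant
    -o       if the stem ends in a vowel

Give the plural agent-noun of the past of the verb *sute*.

*sute*: final sound = /e/, a vowel → -a → *sutea*.
The past-tense form *sutea*: final sound = /a/, a vowel → -un → *suteaun*.
The final sound of the agentive form *suteaun* is /n/, which is a non-sibilant consonant, so the plural suffix is -za, giving *suteaunza*.

suteaunza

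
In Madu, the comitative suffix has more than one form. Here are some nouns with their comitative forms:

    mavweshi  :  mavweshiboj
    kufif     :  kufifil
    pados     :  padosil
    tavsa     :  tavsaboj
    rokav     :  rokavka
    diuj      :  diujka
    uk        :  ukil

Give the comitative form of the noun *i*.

iboj

The pattern is voicing of the final sound: -il when the stem ends in a voiceless consonant (*kufif*, *pados*, *uk*); -ka when the stem ends in a voiced consonant (*rokav*, *diuj*); -boj when the stem ends in a vowel (*mavweshi*, *tavsa*).
*i*: final sound = /i/, a vowel → -boj → *iboj*.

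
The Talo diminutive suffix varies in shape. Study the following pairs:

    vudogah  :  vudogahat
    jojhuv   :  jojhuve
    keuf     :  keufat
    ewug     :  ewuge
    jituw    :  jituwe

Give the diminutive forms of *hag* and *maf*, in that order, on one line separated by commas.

The alternation tracks the final consonant of the stem — -at when the stem ends in a voiceless consonant (*vudogah*, *keuf*); -e when the stem ends in a voiced consonant (*jojhuv*, *ewug*, *jituw*).
*hag*: final consonant = /g/, voiced → -e → *hage*.
*maf*: final consonant = /f/, voiceless → -at → *mafat*.

hage, mafat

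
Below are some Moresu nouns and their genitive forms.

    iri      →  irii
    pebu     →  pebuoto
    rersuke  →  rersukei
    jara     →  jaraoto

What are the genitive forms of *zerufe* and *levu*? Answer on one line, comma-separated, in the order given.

zerufei, levuoto

The suffix is conditioned by the last vowel: -i when the last vowel of the stem is a front vowel (*iri*, *rersuke*); -oto when the last vowel of the stem is a back vowel (*pebu*, *jara*).
The last vowel of *zerufe* is /e/, which is a front vowel, so the suffix is -i, giving *zerufei*.
*levu* — last vowel /u/ (a back vowel) → -oto → *levuoto*.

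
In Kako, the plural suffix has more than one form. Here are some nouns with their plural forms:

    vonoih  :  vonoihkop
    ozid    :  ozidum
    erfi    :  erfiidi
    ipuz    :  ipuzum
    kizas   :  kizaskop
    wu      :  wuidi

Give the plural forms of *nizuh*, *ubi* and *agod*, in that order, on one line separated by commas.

Looking at the final sound of each stem: -kop when the stem ends in a voiceless consonant (*vonoih*, *kizas*); -um when the stem ends in a voiced consonant (*ozid*, *ipuz*); -idi when the stem ends in a vowel (*erfi*, *wu*).
Since the final sound of *nizuh* is /h/ (a voiceless consonant), it takes -kop, giving *nizuhkop*.
The final sound of *ubi* is /i/, which is a vowel, so the suffix is -idi, giving *ubiidi*.
*agod* — final sound /d/ (a voiced consonant) → -um → *agodum*.

nizuhkop, ubiidi, agodum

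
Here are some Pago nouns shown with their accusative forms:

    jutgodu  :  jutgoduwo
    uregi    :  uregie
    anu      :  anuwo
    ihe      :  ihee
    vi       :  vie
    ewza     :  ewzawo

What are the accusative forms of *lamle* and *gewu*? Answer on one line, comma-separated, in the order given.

The alternation tracks the last vowel of the stem — -e when the last vowel of the stem is a front vowel (*uregi*, *ihe*, *vi*); -wo when the last vowel of the stem is a back vowel (*jutgodu*, *anu*, *ewza*).
The last vowel of *lamle* is /e/, which is a front vowel, so the suffix is -e, giving *lamlee*.
*gewu*: last vowel = /u/, a back vowel → -wo → *gewuwo*.

lamlee, gewuwo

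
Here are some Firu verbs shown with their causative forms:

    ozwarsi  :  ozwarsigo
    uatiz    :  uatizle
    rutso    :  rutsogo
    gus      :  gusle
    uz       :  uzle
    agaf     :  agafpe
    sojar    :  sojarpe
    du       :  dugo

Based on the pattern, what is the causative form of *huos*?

huosle

The suffix is conditioned by the final sound: -le when the stem ends in a sibilant (*uatiz*, *gus*, *uz*); -pe when the stem ends in a non-sibilant consonant (*agaf*, *sojar*); -go when the stem ends in a vowel (*ozwarsi*, *rutso*, *du*).
The final sound of *huos* is /s/, which is a sibilant, so the suffix is -le, giving *huosle*.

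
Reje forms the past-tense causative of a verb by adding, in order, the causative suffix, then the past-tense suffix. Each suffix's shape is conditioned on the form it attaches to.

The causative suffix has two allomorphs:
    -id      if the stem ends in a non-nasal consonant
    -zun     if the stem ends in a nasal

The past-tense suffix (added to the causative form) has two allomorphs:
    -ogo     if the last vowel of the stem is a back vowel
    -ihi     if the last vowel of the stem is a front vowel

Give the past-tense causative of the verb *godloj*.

godlojidihi

The final consonant of *godloj* is /j/, which is non-nasal, so the causative suffix is -id, giving *godlojid*.
The causative form *godlojid*: last vowel = /i/, a front vowel → -ihi → *godlojidihi*.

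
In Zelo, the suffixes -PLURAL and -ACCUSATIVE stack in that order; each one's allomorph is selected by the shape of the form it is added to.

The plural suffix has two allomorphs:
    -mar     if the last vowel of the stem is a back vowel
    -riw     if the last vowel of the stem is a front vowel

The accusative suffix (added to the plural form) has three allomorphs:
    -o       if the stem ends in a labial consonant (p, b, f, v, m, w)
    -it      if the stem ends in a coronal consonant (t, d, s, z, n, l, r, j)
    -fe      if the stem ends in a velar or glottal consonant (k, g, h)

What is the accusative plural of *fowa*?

fowamarit

Since the last vowel of *fowa* is /a/ (a back vowel), it takes -mar, giving *fowamar*.
Since the final consonant of the plural form *fowamar* is /r/ (coronal), it takes -it, giving *fowamarit*.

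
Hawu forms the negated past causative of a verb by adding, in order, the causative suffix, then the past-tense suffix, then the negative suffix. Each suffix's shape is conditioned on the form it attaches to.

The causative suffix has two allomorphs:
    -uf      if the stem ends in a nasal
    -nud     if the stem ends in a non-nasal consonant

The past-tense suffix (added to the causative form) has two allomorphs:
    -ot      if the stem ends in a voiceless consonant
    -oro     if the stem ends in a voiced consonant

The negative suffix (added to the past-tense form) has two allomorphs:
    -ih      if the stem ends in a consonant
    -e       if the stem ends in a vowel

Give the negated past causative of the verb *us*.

*us* — final consonant /s/ (non-nasal) → -nud → *usnud*.
The final consonant of the causative form *usnud* is /d/, which is voiced, so the past-tense suffix is -oro, giving *usnudoro*.
The past-tense form *usnudoro*: final sound = /o/, a vowel → -e → *usnudoroe*.

usnudoroe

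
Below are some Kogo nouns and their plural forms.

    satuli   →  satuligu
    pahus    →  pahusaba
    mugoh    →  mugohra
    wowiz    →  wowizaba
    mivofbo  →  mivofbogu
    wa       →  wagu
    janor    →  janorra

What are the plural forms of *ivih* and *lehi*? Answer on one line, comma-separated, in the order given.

The pattern is sibilance of the final sound: -aba when the stem ends in a sibilant (*pahus*, *wowiz*); -ra when the stem ends in a non-sibilant consonant (*mugoh*, *janor*); -gu when the stem ends in a vowel (*satuli*, *mivofbo*, *wa*).
The final sound of *ivih* is /h/, which is a non-sibilant consonant, so the suffix is -ra, giving *ivihra*.
The final sound of *lehi* is /i/, which is a vowel, so the suffix is -gu, giving *lehigu*.

ivihra, lehigu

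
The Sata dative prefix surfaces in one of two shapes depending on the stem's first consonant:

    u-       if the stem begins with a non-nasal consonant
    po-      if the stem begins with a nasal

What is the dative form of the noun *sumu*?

usumu

Since the first consonant of *sumu* is /s/ (non-nasal), it takes u-, giving *usumu*.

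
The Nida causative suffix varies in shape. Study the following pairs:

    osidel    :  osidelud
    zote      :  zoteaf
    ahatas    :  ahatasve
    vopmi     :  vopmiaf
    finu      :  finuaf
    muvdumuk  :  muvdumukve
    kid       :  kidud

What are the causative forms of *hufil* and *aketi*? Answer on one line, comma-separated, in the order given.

The suffix is conditioned by the final sound: -ve when the stem ends in a voiceless consonant (*ahatas*, *muvdumuk*); -ud when the stem ends in a voiced consonant (*osidel*, *kid*); -af when the stem ends in a vowel (*zote*, *vopmi*, *finu*).
*hufil*: final sound = /l/, a voiced consonant → -ud → *hufilud*.
The final sound of *aketi* is /i/, which is a vowel, so the suffix is -af, giving *aketiaf*.

hufilud, aketiaf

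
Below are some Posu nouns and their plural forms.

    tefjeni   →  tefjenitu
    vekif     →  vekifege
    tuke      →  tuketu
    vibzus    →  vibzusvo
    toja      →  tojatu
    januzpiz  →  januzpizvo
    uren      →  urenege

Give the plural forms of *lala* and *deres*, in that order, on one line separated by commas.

Looking at the final sound of each stem: -vo when the stem ends in a sibilant (*vibzus*, *januzpiz*); -ege when the stem ends in a non-sibilant consonant (*vekif*, *uren*); -tu when the stem ends in a vowel (*tefjeni*, *tuke*, *toja*).
*lala* — final sound /a/ (a vowel) → -tu → *lalatu*.
*deres*: final sound = /s/, a sibilant → -vo → *deresvo*.

lalatu, deresvo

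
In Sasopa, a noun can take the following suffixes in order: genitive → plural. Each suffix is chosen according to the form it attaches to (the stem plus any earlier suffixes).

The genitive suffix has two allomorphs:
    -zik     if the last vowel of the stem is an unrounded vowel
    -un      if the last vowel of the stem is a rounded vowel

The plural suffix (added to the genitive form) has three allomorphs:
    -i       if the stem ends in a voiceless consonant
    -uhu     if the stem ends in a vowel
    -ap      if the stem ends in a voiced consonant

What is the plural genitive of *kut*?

*kut*: last vowel = /u/, a rounded vowel → -un → *kutun*.
The final sound of the genitive form *kutun* is /n/, which is a voiced consonant, so the plural suffix is -ap, giving *kutunap*.

kutunap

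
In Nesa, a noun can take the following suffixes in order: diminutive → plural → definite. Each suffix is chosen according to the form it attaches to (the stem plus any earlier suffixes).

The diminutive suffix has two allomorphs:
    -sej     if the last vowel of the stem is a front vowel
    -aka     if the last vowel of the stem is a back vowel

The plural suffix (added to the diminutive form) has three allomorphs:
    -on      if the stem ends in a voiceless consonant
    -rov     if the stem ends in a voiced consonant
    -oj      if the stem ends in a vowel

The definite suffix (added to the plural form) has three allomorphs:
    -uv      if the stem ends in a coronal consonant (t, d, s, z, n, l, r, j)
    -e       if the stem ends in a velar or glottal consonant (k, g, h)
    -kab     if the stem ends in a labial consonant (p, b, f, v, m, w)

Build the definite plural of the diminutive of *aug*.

*aug* — last vowel /u/ (a back vowel) → -aka → *augaka*.
The diminutive form *augaka*: final sound = /a/, a vowel → -oj → *augakaoj*.
The plural form *augakaoj* — final consonant /j/ (coronal) → -uv → *augakaojuv*.

augakaojuv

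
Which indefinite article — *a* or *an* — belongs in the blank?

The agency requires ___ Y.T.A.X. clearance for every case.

a

The indefinite article is chosen by the initial *sound* of the following word, not its spelling.
The initialism *Y.T.A.X.* is read letter by letter; the first letter, Y, is pronounced /waɪ/, which begins with a consonant sound.
So the article is *a*: The agency requires a Y.T.A.X. clearance for every case.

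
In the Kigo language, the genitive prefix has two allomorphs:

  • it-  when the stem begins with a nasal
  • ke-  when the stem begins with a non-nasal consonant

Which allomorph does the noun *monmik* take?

*monmik*: first consonant = /m/, a nasal → it-.

it-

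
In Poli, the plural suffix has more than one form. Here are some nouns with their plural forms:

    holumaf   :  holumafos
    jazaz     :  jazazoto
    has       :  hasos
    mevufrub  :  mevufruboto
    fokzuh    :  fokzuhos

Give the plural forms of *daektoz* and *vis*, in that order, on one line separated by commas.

daektozoto, visos

Looking at the final consonant of each stem: -os when the stem ends in a voiceless consonant (*holumaf*, *has*, *fokzuh*); -oto when the stem ends in a voiced consonant (*jazaz*, *mevufrub*).
*daektoz* — final consonant /z/ (voiced) → -oto → *daektozoto*.
The final consonant of *vis* is /s/, which is voiceless, so the suffix is -os, giving *visos*.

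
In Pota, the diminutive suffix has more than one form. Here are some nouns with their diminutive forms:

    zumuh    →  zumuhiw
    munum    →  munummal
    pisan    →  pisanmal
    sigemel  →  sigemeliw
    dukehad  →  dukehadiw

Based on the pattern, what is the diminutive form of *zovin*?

Looking at the final consonant of each stem: -mal when the stem ends in a nasal (*munum*, *pisan*); -iw when the stem ends in a non-nasal consonant (*zumuh*, *sigemel*, *dukehad*).
The final consonant of *zovin* is /n/, which is a nasal, so the suffix is -mal, giving *zovinmal*.

zovinmal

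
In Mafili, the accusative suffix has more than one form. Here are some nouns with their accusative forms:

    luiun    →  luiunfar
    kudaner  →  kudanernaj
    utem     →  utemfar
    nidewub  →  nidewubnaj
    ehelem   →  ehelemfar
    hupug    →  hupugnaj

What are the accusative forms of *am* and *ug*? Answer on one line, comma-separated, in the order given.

amfar, ugnaj

Looking at the final consonant of each stem: -far when the stem ends in a nasal (*luiun*, *utem*, *ehelem*); -naj when the stem ends in a non-nasal consonant (*kudaner*, *nidewub*, *hupug*).
*am* — final consonant /m/ (a nasal) → -far → *amfar*.
*ug* — final consonant /g/ (non-nasal) → -naj → *ugnaj*.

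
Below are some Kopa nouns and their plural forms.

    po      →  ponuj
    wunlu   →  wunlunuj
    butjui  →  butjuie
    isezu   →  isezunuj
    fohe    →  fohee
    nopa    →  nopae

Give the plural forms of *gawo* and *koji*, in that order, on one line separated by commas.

gawonuj, kojie

The alternation tracks the last vowel of the stem — -nuj when the last vowel of the stem is a rounded vowel (*po*, *wunlu*, *isezu*); -e when the last vowel of the stem is an unrounded vowel (*butjui*, *fohe*, *nopa*).
Since the last vowel of *gawo* is /o/ (a rounded vowel), it takes -nuj, giving *gawonuj*.
Since the last vowel of *koji* is /i/ (an unrounded vowel), it takes -e, giving *kojie*.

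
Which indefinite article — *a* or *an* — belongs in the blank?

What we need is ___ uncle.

an

The indefinite article is chosen by the initial *sound* of the following word, not its spelling.
*uncle* begins with the sound /ʌ/ (u pronounced /ʌ/) — a vowel sound.
So the article is *an*: What we need is an uncle.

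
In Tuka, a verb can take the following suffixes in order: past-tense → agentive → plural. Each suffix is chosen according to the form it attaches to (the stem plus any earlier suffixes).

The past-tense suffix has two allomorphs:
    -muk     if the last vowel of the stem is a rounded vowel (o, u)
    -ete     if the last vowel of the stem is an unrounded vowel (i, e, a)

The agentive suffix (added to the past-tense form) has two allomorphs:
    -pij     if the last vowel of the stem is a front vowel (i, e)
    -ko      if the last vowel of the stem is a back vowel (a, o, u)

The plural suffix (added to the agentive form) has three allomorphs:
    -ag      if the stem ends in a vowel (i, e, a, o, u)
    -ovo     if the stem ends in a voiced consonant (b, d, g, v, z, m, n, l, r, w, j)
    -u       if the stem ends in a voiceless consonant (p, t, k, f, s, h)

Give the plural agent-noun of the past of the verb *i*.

Since the last vowel of *i* is /i/ (an unrounded vowel), it takes -ete, giving *iete*.
The past-tense form *iete* — last vowel /e/ (a front vowel) → -pij → *ietepij*.
Since the final sound of the agentive form *ietepij* is /j/ (a voiced consonant), it takes -ovo, giving *ietepijovo*.

ietepijovo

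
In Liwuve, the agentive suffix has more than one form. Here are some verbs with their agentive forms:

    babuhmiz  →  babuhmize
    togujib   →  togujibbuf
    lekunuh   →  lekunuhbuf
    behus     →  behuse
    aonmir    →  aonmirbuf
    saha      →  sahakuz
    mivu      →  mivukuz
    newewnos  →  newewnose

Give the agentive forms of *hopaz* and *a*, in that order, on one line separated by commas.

Looking at the final sound of each stem: -e when the stem ends in a sibilant (*babuhmiz*, *behus*, *newewnos*); -buf when the stem ends in a non-sibilant consonant (*togujib*, *lekunuh*, *aonmir*); -kuz when the stem ends in a vowel (*saha*, *mivu*).
*hopaz* — final sound /z/ (a sibilant) → -e → *hopaze*.
The final sound of *a* is /a/, which is a vowel, so the suffix is -kuz, giving *akuz*.

hopaze, akuz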